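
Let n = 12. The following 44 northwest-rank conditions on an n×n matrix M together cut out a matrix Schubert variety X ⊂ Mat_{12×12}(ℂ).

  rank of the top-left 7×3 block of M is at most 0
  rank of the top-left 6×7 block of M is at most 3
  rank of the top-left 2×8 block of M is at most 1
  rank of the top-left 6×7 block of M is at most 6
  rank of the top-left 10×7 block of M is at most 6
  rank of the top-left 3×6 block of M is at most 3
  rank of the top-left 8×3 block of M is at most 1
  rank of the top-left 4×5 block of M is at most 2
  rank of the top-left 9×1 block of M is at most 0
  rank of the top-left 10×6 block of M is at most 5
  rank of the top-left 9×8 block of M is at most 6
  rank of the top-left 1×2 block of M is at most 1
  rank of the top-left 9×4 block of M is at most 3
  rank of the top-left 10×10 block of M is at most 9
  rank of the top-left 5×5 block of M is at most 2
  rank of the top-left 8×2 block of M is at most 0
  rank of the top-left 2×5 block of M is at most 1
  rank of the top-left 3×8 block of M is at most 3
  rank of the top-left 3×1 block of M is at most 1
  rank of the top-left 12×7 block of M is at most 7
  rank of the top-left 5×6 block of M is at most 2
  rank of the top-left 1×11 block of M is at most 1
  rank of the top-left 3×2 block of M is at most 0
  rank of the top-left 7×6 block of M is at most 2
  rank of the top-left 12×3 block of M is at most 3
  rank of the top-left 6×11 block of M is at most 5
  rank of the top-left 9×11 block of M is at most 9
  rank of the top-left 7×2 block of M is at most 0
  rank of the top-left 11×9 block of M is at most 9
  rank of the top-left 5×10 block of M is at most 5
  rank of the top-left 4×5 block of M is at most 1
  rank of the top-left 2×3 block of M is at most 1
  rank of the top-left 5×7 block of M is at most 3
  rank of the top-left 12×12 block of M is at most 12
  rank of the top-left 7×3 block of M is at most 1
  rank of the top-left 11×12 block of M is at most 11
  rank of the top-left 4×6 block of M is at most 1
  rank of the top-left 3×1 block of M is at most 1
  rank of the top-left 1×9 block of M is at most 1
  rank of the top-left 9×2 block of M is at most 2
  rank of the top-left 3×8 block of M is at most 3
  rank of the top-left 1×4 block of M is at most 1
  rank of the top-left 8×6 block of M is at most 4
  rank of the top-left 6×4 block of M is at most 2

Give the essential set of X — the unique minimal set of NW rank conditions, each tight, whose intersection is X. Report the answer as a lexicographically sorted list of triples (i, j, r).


Computing R[i][j] = min implied NW-rank bound (n=12, 44 conditions):

  0, 0, 0, 1, 1, 1, 1, 1, 1, 1, 1, 1
  0, 0, 0, 1, 1, 1, 1, 1, 2, 2, 2, 2
  0, 0, 0, 1, 1, 1, 2, 2, 3, 3, 3, 3
  0, 0, 0, 1, 1, 1, 2, 3, 4, 4, 4, 4
  0, 0, 0, 1, 2, 2, 3, 4, 5, 5, 5, 5
  0, 0, 0, 1, 2, 2, 3, 4, 5, 5, 5, 6
  0, 0, 0, 1, 2, 2, 3, 4, 5, 6, 6, 7
  0, 0, 1, 2, 3, 3, 4, 5, 6, 7, 7, 8
  0, 1, 2, 3, 4, 4, 5, 6, 7, 8, 8, 9
  1, 2, 3, 4, 5, 5, 6, 7, 8, 9, 9, 10
  1, 2, 3, 4, 5, 6, 7, 8, 9, 10, 10, 11
  1, 2, 3, 4, 5, 6, 7, 8, 9, 10, 11, 12

second differences of R give the permutation w = (4, 9, 7, 8, 5, 12, 10, 3, 2, 1, 6, 11).

Rothe diagram D(w) (36 cells), 7 SE-corners (essential conditions):

[(2, 8, 1), (4, 6, 1), (6, 11, 5), (7, 3, 0), (7, 6, 2), (8, 2, 0), (9, 1, 0)]


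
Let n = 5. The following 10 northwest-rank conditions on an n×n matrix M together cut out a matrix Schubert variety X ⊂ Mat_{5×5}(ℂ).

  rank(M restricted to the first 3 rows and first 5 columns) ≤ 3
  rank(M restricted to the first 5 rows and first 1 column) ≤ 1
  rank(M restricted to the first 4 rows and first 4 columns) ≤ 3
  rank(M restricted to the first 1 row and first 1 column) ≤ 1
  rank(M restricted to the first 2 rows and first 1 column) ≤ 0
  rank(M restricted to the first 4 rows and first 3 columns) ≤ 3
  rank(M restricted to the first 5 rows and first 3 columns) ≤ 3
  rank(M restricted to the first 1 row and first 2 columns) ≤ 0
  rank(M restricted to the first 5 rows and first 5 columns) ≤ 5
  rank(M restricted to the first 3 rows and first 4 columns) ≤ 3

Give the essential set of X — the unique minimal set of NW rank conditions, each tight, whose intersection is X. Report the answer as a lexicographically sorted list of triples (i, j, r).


Propagating the 10 rank bounds to every northwest block:

  R[1]: 0 | 0 | 1 | 1 | 1
  R[2]: 0 | 1 | 2 | 2 | 2
  R[3]: 1 | 2 | 3 | 3 | 3
  R[4]: 1 | 2 | 3 | 3 | 4
  R[5]: 1 | 2 | 3 | 4 | 5

second differences of R give the permutation w = (3, 2, 1, 5, 4).

D(w) has 4 cells with 3 SE-corners; essential set:

[(1, 2, 0), (2, 1, 0), (4, 4, 3)]


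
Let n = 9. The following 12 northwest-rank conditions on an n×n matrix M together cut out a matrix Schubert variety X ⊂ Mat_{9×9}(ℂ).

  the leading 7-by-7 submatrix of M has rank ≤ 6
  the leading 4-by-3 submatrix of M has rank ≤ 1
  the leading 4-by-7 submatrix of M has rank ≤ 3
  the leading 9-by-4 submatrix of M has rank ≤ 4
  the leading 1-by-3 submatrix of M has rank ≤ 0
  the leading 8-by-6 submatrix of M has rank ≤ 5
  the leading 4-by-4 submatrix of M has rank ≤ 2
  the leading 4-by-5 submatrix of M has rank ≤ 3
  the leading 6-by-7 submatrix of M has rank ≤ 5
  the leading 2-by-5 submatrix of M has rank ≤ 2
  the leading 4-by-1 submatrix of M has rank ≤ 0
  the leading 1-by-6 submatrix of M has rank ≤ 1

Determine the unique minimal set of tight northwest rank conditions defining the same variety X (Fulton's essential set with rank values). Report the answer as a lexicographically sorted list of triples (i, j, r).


Recovering R(i,j) via the rank-extension bound from the 12 conditions:

  i=1: 0, 0, 0, 1, 1, 1, 1, 1, 1
  i=2: 0, 1, 1, 2, 2, 2, 2, 2, 2
  i=3: 0, 1, 1, 2, 3, 3, 3, 3, 3
  i=4: 0, 1, 1, 2, 3, 3, 3, 4, 4
  i=5: 1, 2, 2, 3, 4, 4, 4, 5, 5
  i=6: 1, 2, 3, 4, 5, 5, 5, 6, 6
  i=7: 1, 2, 3, 4, 5, 5, 6, 7, 7
  i=8: 1, 2, 3, 4, 5, 5, 6, 7, 8
  i=9: 1, 2, 3, 4, 5, 6, 7, 8, 9

second differences of R give the permutation w = (4, 2, 5, 8, 1, 3, 7, 9, 6).

Rothe diagram D(w) (12 cells), 5 SE-corners (essential conditions):

[(1, 3, 0), (4, 1, 0), (4, 3, 1), (4, 7, 3), (8, 6, 5)]


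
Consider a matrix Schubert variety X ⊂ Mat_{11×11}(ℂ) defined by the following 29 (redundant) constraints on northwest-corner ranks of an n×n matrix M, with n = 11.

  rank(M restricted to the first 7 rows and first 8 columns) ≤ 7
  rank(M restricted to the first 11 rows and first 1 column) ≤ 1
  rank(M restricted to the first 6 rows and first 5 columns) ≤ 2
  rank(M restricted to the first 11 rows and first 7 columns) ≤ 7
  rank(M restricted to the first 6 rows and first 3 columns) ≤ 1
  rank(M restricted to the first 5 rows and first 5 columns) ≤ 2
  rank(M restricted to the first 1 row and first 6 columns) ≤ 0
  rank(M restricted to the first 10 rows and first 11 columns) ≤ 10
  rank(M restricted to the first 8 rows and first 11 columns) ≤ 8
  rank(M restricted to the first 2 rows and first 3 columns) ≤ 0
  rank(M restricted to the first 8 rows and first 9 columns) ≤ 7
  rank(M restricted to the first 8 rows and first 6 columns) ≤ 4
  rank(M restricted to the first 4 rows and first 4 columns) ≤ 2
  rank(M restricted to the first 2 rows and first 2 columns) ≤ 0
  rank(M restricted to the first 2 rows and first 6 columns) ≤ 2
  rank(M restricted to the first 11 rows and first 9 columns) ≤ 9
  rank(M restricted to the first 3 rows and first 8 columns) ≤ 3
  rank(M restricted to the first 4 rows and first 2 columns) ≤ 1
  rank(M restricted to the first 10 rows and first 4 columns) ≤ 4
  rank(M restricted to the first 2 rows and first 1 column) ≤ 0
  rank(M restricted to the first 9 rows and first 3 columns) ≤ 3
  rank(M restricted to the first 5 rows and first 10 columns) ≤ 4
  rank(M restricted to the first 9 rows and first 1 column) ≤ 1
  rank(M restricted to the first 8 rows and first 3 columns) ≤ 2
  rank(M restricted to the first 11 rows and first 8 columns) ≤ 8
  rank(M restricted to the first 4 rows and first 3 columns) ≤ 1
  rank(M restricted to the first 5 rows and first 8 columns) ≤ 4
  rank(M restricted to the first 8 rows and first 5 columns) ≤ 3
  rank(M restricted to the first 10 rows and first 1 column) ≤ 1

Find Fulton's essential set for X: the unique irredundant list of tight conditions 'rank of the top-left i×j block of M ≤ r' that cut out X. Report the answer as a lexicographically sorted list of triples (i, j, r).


Propagating the 29 rank bounds to every northwest block:

  0 | 0 | 0 | 0 | 0 | 0 | 1 | 1 | 1 | 1 | 1
  0 | 0 | 0 | 1 | 1 | 1 | 2 | 2 | 2 | 2 | 2
  1 | 1 | 1 | 2 | 2 | 2 | 3 | 3 | 3 | 3 | 3
  1 | 1 | 1 | 2 | 2 | 3 | 4 | 4 | 4 | 4 | 4
  1 | 1 | 1 | 2 | 2 | 3 | 4 | 4 | 4 | 4 | 5
  1 | 1 | 1 | 2 | 2 | 3 | 4 | 5 | 5 | 5 | 6
  1 | 2 | 2 | 3 | 3 | 4 | 5 | 6 | 6 | 6 | 7
  1 | 2 | 2 | 3 | 3 | 4 | 5 | 6 | 7 | 7 | 8
  1 | 2 | 3 | 4 | 4 | 5 | 6 | 7 | 8 | 8 | 9
  1 | 2 | 3 | 4 | 5 | 6 | 7 | 8 | 9 | 9 | 10
  1 | 2 | 3 | 4 | 5 | 6 | 7 | 8 | 9 | 10 | 11

the unique w with this rank table is (7, 4, 1, 6, 11, 8, 2, 9, 3, 5, 10).

|D(w)|=23, |Ess(w)|=7:

[(1, 6, 0), (2, 3, 0), (5, 10, 4), (6, 3, 1), (6, 5, 2), (8, 3, 2), (8, 5, 3)]


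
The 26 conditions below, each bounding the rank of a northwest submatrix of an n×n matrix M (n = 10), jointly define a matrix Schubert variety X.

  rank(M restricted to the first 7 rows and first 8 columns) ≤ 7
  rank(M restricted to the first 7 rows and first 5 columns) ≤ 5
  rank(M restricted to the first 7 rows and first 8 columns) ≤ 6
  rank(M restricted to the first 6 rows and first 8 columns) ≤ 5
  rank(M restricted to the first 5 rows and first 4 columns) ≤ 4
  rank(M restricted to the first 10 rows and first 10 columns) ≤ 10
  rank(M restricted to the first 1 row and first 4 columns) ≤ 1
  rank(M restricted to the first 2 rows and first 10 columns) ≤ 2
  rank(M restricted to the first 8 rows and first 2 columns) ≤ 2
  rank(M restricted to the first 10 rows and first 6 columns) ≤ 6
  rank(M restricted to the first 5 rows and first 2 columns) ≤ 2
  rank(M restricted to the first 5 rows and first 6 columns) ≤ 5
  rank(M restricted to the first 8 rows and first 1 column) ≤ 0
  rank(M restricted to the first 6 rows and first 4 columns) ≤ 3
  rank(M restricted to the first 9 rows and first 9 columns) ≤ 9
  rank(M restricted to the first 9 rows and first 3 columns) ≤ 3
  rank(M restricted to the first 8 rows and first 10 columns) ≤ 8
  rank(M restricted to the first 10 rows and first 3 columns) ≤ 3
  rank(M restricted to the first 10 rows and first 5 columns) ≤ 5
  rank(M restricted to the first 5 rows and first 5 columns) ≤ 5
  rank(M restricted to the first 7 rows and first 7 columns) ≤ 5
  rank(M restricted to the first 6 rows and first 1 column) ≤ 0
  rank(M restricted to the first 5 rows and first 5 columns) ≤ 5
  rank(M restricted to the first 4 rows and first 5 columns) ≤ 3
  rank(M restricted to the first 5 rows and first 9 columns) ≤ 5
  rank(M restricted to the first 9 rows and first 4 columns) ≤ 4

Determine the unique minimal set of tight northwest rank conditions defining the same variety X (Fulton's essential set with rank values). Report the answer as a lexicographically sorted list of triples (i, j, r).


Propagating the 26 rank bounds to every northwest block:

  i=1: 0  1  1  1  1  1  1  1  1  1
  i=2: 0  1  2  2  2  2  2  2  2  2
  i=3: 0  1  2  3  3  3  3  3  3  3
  i=4: 0  1  2  3  3  4  4  4  4  4
  i=5: 0  1  2  3  4  5  5  5  5  5
  i=6: 0  1  2  3  4  5  5  5  6  6
  i=7: 0  1  2  3  4  5  5  6  7  7
  i=8: 0  1  2  3  4  5  6  7  8  8
  i=9: 1  2  3  4  5  6  7  8  9  9
  i=10: 1  2  3  4  5  6  7  8  9  10

hence w(1..10) = (2, 3, 4, 6, 5, 9, 8, 7, 1, 10).

|D(w)|=12, |Ess(w)|=4:

[(4, 5, 3), (6, 8, 5), (7, 7, 5), (8, 1, 0)]


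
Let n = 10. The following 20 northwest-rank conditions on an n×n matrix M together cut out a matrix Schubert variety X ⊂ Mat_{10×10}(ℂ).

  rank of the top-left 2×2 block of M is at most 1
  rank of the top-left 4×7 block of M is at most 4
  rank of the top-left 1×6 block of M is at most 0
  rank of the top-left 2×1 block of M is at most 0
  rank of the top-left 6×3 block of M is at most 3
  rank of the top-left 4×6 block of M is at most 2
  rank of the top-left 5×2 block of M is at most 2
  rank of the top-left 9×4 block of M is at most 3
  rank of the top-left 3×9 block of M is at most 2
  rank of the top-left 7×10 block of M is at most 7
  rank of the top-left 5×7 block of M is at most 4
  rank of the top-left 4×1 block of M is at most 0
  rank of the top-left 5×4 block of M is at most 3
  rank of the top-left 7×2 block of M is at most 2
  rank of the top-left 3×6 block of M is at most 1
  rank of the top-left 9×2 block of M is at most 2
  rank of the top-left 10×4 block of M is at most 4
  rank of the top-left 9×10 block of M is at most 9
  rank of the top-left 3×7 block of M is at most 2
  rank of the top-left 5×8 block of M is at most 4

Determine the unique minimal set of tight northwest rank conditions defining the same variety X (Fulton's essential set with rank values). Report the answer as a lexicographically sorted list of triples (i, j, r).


Propagating the 20 rank bounds to every northwest block:

  0 0 0 0 0 0 1 1 1 1
  0 1 1 1 1 1 2 2 2 2
  0 1 1 1 1 1 2 2 2 3
  0 1 2 2 2 2 3 3 3 4
  1 2 3 3 3 3 4 4 4 5
  1 2 3 3 4 4 5 5 5 6
  1 2 3 3 4 5 6 6 6 7
  1 2 3 3 4 5 6 7 7 8
  1 2 3 3 4 5 6 7 8 9
  1 2 3 4 5 6 7 8 9 10

reading off 1-entries of Δ²R: w = (7, 2, 10, 3, 1, 5, 6, 8, 9, 4).

5 SE-corners of the 19-cell Rothe diagram give Ess(w):

[(1, 6, 0), (3, 6, 1), (3, 9, 2), (4, 1, 0), (9, 4, 3)]


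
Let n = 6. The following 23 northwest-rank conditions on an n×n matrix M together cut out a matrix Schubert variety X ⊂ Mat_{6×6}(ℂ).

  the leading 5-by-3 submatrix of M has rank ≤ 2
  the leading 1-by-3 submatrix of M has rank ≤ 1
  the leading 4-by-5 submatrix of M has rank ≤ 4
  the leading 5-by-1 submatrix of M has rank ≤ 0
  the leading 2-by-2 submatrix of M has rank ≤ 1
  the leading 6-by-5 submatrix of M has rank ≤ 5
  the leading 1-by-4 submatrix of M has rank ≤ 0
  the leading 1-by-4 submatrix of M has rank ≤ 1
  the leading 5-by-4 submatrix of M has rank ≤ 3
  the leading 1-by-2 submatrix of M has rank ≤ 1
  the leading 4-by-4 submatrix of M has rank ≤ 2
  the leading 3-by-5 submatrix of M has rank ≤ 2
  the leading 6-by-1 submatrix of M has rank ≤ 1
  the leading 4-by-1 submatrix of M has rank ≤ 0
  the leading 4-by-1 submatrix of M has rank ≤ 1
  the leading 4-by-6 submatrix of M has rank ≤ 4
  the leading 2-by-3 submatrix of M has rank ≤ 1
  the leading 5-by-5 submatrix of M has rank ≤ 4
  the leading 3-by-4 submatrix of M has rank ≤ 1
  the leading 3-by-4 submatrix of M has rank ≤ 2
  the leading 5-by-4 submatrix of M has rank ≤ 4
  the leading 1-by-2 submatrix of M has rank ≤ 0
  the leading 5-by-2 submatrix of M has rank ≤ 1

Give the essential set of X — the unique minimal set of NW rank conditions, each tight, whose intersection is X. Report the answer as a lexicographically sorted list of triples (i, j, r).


Rank table r_w(6×6) implied by the 23 constraints:

  R[1]: 0 | 0 | 0 | 0 | 1 | 1
  R[2]: 0 | 1 | 1 | 1 | 2 | 2
  R[3]: 0 | 1 | 1 | 1 | 2 | 3
  R[4]: 0 | 1 | 2 | 2 | 3 | 4
  R[5]: 0 | 1 | 2 | 3 | 4 | 5
  R[6]: 1 | 2 | 3 | 4 | 5 | 6

hence w(1..6) = (5, 2, 6, 3, 4, 1).

Fulton essential set (3 of the 10 Rothe cells):

[(1, 4, 0), (3, 4, 1), (5, 1, 0)]


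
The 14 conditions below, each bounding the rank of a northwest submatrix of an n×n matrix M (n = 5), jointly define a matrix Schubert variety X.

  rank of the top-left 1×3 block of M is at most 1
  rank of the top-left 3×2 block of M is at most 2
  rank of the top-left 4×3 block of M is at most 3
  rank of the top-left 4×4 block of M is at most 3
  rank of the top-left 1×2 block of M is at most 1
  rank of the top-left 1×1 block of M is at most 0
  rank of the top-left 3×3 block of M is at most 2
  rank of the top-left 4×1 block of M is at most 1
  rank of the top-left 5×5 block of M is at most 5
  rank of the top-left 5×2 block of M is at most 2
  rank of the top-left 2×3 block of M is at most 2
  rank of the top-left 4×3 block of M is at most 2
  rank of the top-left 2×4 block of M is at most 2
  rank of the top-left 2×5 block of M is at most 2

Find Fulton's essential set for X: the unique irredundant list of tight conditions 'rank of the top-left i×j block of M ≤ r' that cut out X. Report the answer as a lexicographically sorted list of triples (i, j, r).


Reconstructing r_w from the 14 given conditions:

  i=1: 0 | 1 | 1 | 1 | 1
  i=2: 1 | 2 | 2 | 2 | 2
  i=3: 1 | 2 | 2 | 3 | 3
  i=4: 1 | 2 | 2 | 3 | 4
  i=5: 1 | 2 | 3 | 4 | 5

the unique w with this rank table is (2, 1, 4, 5, 3).

|D(w)|=3, |Ess(w)|=2:

[(1, 1, 0), (4, 3, 2)]


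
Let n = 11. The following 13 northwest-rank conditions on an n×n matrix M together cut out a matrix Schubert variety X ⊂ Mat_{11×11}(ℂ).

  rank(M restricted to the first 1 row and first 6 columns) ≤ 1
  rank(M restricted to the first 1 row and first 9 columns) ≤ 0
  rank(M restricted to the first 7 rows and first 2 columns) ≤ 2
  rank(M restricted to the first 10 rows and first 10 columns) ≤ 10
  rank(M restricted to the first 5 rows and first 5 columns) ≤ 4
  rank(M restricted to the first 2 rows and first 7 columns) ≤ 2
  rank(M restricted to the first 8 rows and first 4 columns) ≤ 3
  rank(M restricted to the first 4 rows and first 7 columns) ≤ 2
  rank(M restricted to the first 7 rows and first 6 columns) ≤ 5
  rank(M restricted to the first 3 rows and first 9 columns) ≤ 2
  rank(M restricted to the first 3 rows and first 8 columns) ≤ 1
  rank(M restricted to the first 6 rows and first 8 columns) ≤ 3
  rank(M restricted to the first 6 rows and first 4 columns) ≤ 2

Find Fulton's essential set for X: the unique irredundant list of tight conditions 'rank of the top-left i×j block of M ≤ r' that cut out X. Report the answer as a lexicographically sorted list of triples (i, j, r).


Rank table r_w(11×11) implied by the 13 constraints:

  row 1: 0, 0, 0, 0, 0, 0, 0, 0, 0, 1, 1
  row 2: 1, 1, 1, 1, 1, 1, 1, 1, 1, 2, 2
  row 3: 1, 1, 1, 1, 1, 1, 1, 1, 2, 3, 3
  row 4: 1, 2, 2, 2, 2, 2, 2, 2, 3, 4, 4
  row 5: 1, 2, 2, 2, 3, 3, 3, 3, 4, 5, 5
  row 6: 1, 2, 2, 2, 3, 3, 3, 3, 4, 5, 6
  row 7: 1, 2, 3, 3, 4, 4, 4, 4, 5, 6, 7
  row 8: 1, 2, 3, 3, 4, 5, 5, 5, 6, 7, 8
  row 9: 1, 2, 3, 4, 5, 6, 6, 6, 7, 8, 9
  row 10: 1, 2, 3, 4, 5, 6, 7, 7, 8, 9, 10
  row 11: 1, 2, 3, 4, 5, 6, 7, 8, 9, 10, 11

so w = (10, 1, 9, 2, 5, 11, 3, 6, 4, 7, 8).

5 SE-corners of the 24-cell Rothe diagram give Ess(w):

[(1, 9, 0), (3, 8, 1), (6, 4, 2), (6, 8, 3), (8, 4, 3)]


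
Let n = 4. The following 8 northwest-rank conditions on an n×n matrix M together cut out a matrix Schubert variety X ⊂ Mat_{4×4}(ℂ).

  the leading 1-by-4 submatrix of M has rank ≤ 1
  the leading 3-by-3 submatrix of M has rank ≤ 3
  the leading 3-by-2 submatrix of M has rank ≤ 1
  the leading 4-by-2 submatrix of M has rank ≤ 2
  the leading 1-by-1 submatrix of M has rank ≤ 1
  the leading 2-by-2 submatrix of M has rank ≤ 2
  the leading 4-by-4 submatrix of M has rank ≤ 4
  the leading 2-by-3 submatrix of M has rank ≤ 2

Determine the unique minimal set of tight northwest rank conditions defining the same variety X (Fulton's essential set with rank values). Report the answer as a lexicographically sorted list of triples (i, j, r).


Computing R[i][j] = min implied NW-rank bound (n=4, 8 conditions):

  R[1]: 1  1  1  1
  R[2]: 1  1  2  2
  R[3]: 1  1  2  3
  R[4]: 1  2  3  4

the unique w with this rank table is (1, 3, 4, 2).

Fulton essential set (1 of the 2 Rothe cells):

[(3, 2, 1)]


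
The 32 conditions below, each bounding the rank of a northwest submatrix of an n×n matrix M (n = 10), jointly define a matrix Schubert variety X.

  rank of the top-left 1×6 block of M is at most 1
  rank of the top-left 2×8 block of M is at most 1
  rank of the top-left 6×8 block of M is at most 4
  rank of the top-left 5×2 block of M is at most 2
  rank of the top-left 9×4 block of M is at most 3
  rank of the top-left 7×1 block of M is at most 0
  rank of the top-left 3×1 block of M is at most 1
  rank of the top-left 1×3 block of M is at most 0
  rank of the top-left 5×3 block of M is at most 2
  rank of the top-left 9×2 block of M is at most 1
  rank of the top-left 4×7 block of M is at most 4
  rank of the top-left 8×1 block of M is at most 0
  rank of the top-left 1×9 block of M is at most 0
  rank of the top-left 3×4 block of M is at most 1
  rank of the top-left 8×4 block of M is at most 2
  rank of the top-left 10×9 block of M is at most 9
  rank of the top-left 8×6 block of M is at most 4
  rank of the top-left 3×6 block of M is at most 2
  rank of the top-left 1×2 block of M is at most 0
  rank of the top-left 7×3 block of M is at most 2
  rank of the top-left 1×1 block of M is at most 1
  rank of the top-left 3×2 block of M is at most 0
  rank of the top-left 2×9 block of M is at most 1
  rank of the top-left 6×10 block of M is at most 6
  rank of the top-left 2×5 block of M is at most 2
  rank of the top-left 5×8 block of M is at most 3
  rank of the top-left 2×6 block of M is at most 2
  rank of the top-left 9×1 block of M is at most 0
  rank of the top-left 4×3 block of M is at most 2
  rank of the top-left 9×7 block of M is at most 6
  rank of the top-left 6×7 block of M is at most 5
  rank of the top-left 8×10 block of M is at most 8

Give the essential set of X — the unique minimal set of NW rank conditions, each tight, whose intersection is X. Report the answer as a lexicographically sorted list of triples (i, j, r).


Propagating the 32 rank bounds to every northwest block:

  row 1: 0 0 0 0 0 0 0 0 0 1
  row 2: 0 0 1 1 1 1 1 1 1 2
  row 3: 0 0 1 1 2 2 2 2 2 3
  row 4: 0 1 2 2 3 3 3 3 3 4
  row 5: 0 1 2 2 3 3 3 3 4 5
  row 6: 0 1 2 2 3 4 4 4 5 6
  row 7: 0 1 2 2 3 4 5 5 6 7
  row 8: 0 1 2 2 3 4 5 6 7 8
  row 9: 0 1 2 3 4 5 6 7 8 9
  row 10: 1 2 3 4 5 6 7 8 9 10

so w = (10, 3, 5, 2, 9, 6, 7, 8, 4, 1).

Rothe diagram D(w) (27 cells), 6 SE-corners (essential conditions):

[(1, 9, 0), (3, 2, 0), (3, 4, 1), (5, 8, 3), (8, 4, 2), (9, 1, 0)]


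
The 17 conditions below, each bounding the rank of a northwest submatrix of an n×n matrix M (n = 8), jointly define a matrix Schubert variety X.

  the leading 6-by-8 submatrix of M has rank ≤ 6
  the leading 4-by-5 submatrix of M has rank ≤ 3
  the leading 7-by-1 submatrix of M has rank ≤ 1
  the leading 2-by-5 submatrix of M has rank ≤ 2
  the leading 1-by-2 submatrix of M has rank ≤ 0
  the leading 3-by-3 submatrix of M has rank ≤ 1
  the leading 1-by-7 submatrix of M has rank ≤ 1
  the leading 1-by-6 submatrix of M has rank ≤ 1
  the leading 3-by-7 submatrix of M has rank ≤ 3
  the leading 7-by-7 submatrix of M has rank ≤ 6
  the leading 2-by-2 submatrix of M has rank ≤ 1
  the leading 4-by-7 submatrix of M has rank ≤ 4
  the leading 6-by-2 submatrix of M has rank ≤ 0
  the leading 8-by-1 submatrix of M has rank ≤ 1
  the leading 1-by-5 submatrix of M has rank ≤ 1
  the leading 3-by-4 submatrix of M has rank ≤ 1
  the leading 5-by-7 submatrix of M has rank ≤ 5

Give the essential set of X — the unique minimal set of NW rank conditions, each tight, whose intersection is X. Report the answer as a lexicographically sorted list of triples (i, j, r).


Computing R[i][j] = min implied NW-rank bound (n=8, 17 conditions):

  R[1]: 0, 0, 1, 1, 1, 1, 1, 1
  R[2]: 0, 0, 1, 1, 2, 2, 2, 2
  R[3]: 0, 0, 1, 1, 2, 3, 3, 3
  R[4]: 0, 0, 1, 2, 3, 4, 4, 4
  R[5]: 0, 0, 1, 2, 3, 4, 5, 5
  R[6]: 0, 0, 1, 2, 3, 4, 5, 6
  R[7]: 1, 1, 2, 3, 4, 5, 6, 7
  R[8]: 1, 2, 3, 4, 5, 6, 7, 8

second differences of R give the permutation w = (3, 5, 6, 4, 7, 8, 1, 2).

Rothe diagram D(w) (14 cells), 2 SE-corners (essential conditions):

[(3, 4, 1), (6, 2, 0)]


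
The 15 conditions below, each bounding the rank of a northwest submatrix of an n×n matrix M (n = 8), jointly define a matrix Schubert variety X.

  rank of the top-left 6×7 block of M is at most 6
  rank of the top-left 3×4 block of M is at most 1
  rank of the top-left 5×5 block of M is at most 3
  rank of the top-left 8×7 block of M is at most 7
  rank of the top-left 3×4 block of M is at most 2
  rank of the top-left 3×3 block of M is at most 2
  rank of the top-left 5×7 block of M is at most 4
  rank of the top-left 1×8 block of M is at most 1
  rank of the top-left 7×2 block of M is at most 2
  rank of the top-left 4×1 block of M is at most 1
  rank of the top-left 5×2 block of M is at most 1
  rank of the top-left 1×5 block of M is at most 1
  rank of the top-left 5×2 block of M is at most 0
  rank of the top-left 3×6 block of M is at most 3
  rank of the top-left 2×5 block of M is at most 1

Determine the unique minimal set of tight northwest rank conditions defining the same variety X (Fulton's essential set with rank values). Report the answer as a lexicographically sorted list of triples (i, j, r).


Recovering R(i,j) via the rank-extension bound from the 15 conditions:

  0, 0, 1, 1, 1, 1, 1, 1
  0, 0, 1, 1, 1, 2, 2, 2
  0, 0, 1, 1, 2, 3, 3, 3
  0, 0, 1, 2, 3, 4, 4, 4
  0, 0, 1, 2, 3, 4, 4, 5
  1, 1, 2, 3, 4, 5, 5, 6
  1, 2, 3, 4, 5, 6, 6, 7
  1, 2, 3, 4, 5, 6, 7, 8

second differences of R give the permutation w = (3, 6, 5, 4, 8, 1, 2, 7).

D(w) has 14 cells with 4 SE-corners; essential set:

[(2, 5, 1), (3, 4, 1), (5, 2, 0), (5, 7, 4)]


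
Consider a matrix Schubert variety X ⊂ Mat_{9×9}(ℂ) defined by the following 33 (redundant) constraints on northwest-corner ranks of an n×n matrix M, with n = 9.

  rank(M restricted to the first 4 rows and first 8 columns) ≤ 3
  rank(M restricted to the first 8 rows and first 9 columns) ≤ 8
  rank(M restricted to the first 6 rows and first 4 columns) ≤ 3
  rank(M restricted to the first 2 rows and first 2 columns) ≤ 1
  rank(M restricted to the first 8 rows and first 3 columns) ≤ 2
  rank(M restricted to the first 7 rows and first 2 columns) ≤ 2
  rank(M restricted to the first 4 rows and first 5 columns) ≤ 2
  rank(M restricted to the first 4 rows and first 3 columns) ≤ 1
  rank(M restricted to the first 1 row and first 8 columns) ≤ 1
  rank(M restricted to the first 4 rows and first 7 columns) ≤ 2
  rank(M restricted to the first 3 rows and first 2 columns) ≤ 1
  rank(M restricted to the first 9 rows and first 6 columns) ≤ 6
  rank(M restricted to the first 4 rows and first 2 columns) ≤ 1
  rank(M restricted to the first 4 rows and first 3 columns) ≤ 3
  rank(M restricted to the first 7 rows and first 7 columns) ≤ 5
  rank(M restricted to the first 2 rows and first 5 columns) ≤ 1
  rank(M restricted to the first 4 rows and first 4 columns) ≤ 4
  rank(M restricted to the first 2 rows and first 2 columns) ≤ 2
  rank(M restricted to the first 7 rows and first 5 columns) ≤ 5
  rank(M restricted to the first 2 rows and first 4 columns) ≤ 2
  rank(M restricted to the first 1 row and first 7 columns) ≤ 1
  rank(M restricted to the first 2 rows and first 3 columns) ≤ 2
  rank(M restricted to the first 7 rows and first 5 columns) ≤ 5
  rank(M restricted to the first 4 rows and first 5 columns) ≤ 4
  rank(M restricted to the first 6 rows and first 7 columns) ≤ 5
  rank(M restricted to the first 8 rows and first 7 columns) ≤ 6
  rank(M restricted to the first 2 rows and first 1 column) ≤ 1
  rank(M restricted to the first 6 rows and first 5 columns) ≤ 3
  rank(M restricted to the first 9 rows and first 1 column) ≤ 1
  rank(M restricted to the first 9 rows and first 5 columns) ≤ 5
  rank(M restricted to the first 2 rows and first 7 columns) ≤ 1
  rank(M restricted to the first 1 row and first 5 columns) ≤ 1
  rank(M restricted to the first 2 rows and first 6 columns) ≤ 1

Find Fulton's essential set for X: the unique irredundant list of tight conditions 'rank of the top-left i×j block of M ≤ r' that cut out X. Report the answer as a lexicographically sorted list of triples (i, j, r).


Propagating the 33 rank bounds to every northwest block:

  i=1: 1 | 1 | 1 | 1 | 1 | 1 | 1 | 1 | 1
  i=2: 1 | 1 | 1 | 1 | 1 | 1 | 1 | 2 | 2
  i=3: 1 | 1 | 1 | 2 | 2 | 2 | 2 | 3 | 3
  i=4: 1 | 1 | 1 | 2 | 2 | 2 | 2 | 3 | 4
  i=5: 1 | 2 | 2 | 3 | 3 | 3 | 3 | 4 | 5
  i=6: 1 | 2 | 2 | 3 | 3 | 4 | 4 | 5 | 6
  i=7: 1 | 2 | 2 | 3 | 4 | 5 | 5 | 6 | 7
  i=8: 1 | 2 | 2 | 3 | 4 | 5 | 6 | 7 | 8
  i=9: 1 | 2 | 3 | 4 | 5 | 6 | 7 | 8 | 9

reading off 1-entries of Δ²R: w = (1, 8, 4, 9, 2, 6, 5, 7, 3).

Rothe diagram D(w) (17 cells), 5 SE-corners (essential conditions):

[(2, 7, 1), (4, 3, 1), (4, 7, 2), (6, 5, 3), (8, 3, 2)]


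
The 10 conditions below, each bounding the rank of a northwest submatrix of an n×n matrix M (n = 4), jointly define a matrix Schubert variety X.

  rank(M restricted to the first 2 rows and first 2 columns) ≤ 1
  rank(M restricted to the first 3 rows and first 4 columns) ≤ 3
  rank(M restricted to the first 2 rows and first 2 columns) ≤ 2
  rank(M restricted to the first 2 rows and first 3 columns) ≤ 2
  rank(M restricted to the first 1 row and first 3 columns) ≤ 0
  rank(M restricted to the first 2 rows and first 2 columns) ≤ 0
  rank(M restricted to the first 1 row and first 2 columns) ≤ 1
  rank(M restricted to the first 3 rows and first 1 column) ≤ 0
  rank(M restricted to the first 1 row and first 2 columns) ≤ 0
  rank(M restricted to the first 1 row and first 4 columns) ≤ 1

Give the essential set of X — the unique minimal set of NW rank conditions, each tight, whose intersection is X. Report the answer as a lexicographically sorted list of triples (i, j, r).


Computing R[i][j] = min implied NW-rank bound (n=4, 10 conditions):

  row 1: 0, 0, 0, 1
  row 2: 0, 0, 1, 2
  row 3: 0, 1, 2, 3
  row 4: 1, 2, 3, 4

giving w = (4, 3, 2, 1) via Δ²R.

ℓ(w)=6; the 3 essential cells (i,j,r):

[(1, 3, 0), (2, 2, 0), (3, 1, 0)]


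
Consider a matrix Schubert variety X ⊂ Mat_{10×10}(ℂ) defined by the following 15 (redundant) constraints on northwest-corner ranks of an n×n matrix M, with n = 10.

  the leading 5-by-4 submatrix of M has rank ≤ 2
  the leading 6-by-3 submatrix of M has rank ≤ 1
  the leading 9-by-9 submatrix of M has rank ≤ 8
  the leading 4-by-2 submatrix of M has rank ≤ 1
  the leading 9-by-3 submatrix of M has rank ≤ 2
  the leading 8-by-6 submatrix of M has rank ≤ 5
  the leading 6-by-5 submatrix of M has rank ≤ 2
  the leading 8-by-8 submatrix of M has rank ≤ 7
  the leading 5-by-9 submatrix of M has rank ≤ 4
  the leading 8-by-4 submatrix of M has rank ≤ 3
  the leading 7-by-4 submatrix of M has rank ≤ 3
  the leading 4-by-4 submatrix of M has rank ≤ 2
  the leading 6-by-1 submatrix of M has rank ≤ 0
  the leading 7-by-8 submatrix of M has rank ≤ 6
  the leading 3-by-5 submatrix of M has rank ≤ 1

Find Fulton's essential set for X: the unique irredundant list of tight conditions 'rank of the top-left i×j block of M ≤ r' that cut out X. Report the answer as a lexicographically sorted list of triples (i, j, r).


The tightest implied rank at each (i,j), from the 15 conditions:

  R[1]: 0, 1, 1, 1, 1, 1, 1, 1, 1, 1
  R[2]: 0, 1, 1, 1, 1, 2, 2, 2, 2, 2
  R[3]: 0, 1, 1, 1, 1, 2, 3, 3, 3, 3
  R[4]: 0, 1, 1, 2, 2, 3, 4, 4, 4, 4
  R[5]: 0, 1, 1, 2, 2, 3, 4, 4, 4, 5
  R[6]: 0, 1, 1, 2, 2, 3, 4, 5, 5, 6
  R[7]: 1, 2, 2, 3, 3, 4, 5, 6, 6, 7
  R[8]: 1, 2, 2, 3, 4, 5, 6, 7, 7, 8
  R[9]: 1, 2, 2, 3, 4, 5, 6, 7, 8, 9
  R[10]: 1, 2, 3, 4, 5, 6, 7, 8, 9, 10

second differences of R give the permutation w = (2, 6, 7, 4, 10, 8, 1, 5, 9, 3).

Rothe diagram D(w) (21 cells), 6 SE-corners (essential conditions):

[(3, 5, 1), (5, 9, 4), (6, 1, 0), (6, 3, 1), (6, 5, 2), (9, 3, 2)]


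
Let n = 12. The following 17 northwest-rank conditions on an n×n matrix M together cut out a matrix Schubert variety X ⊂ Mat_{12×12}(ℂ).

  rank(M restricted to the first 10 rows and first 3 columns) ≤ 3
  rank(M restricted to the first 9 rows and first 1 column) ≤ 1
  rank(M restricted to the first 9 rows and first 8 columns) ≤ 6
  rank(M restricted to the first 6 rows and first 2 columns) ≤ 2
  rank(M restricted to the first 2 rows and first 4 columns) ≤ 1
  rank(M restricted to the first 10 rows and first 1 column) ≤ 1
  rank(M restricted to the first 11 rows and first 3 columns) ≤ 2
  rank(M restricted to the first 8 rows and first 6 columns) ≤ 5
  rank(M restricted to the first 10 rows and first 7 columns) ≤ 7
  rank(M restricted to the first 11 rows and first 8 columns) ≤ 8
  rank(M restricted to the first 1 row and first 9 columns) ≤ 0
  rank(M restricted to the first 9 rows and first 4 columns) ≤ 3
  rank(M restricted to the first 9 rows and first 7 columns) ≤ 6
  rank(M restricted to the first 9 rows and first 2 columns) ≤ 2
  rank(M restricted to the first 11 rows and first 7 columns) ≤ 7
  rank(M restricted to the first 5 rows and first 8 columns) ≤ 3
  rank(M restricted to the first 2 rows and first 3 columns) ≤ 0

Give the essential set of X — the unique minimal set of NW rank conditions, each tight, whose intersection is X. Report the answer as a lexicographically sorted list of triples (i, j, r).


Rank table r_w(12×12) implied by the 17 constraints:

  0 | 0 | 0 | 0 | 0 | 0 | 0 | 0 | 0 | 1 | 1 | 1
  0 | 0 | 0 | 1 | 1 | 1 | 1 | 1 | 1 | 2 | 2 | 2
  1 | 1 | 1 | 2 | 2 | 2 | 2 | 2 | 2 | 3 | 3 | 3
  1 | 2 | 2 | 3 | 3 | 3 | 3 | 3 | 3 | 4 | 4 | 4
  1 | 2 | 2 | 3 | 3 | 3 | 3 | 3 | 4 | 5 | 5 | 5
  1 | 2 | 2 | 3 | 4 | 4 | 4 | 4 | 5 | 6 | 6 | 6
  1 | 2 | 2 | 3 | 4 | 5 | 5 | 5 | 6 | 7 | 7 | 7
  1 | 2 | 2 | 3 | 4 | 5 | 6 | 6 | 7 | 8 | 8 | 8
  1 | 2 | 2 | 3 | 4 | 5 | 6 | 6 | 7 | 8 | 9 | 9
  1 | 2 | 2 | 3 | 4 | 5 | 6 | 7 | 8 | 9 | 10 | 10
  1 | 2 | 2 | 3 | 4 | 5 | 6 | 7 | 8 | 9 | 10 | 11
  1 | 2 | 3 | 4 | 5 | 6 | 7 | 8 | 9 | 10 | 11 | 12

second differences of R give the permutation w = (10, 4, 1, 2, 9, 5, 6, 7, 11, 8, 12, 3).

Rothe diagram D(w) (24 cells), 5 SE-corners (essential conditions):

[(1, 9, 0), (2, 3, 0), (5, 8, 3), (9, 8, 6), (11, 3, 2)]


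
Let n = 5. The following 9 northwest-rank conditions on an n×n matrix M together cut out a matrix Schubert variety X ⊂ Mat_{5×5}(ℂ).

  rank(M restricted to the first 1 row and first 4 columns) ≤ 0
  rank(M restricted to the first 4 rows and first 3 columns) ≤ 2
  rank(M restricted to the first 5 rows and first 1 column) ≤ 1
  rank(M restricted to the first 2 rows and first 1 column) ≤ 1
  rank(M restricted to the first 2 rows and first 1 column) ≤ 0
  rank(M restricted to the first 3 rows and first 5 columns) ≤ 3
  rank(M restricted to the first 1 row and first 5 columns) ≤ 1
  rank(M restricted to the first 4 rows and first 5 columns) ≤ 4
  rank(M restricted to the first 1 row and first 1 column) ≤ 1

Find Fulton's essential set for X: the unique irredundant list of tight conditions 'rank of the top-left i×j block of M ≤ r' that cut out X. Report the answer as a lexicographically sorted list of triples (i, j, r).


Propagating the 9 rank bounds to every northwest block:

  row 1: 0 0 0 0 1
  row 2: 0 1 1 1 2
  row 3: 1 2 2 2 3
  row 4: 1 2 2 3 4
  row 5: 1 2 3 4 5

second differences of R give the permutation w = (5, 2, 1, 4, 3).

ℓ(w)=6; the 3 essential cells (i,j,r):

[(1, 4, 0), (2, 1, 0), (4, 3, 2)]


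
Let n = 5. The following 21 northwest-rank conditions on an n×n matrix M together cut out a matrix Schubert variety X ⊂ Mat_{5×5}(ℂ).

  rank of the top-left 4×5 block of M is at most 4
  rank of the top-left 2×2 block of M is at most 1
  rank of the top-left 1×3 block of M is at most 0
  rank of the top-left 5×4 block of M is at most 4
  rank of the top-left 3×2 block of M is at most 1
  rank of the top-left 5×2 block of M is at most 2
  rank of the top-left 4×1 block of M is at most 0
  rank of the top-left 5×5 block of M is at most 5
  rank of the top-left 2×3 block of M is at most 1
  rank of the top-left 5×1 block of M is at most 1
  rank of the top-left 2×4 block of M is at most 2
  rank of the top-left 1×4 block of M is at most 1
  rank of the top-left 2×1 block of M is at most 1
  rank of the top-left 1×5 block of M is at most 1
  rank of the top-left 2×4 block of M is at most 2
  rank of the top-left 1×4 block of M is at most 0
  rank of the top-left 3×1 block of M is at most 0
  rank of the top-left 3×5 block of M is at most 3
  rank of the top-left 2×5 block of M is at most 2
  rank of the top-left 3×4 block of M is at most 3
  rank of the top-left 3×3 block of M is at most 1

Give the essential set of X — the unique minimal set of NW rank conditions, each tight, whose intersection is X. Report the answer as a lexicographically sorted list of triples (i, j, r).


Rank table r_w(5×5) implied by the 21 constraints:

  0 0 0 0 1
  0 1 1 1 2
  0 1 1 2 3
  0 1 2 3 4
  1 2 3 4 5

so w = (5, 2, 4, 3, 1).

Fulton essential set (3 of the 8 Rothe cells):

[(1, 4, 0), (3, 3, 1), (4, 1, 0)]


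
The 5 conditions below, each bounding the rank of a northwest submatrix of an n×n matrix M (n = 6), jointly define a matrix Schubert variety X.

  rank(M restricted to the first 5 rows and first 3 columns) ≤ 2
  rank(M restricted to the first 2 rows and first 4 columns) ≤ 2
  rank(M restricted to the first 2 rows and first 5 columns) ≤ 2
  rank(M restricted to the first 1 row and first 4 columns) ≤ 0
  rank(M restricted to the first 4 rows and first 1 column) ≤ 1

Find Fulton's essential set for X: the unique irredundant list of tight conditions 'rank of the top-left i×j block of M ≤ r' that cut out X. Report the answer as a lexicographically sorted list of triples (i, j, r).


Computing R[i][j] = min implied NW-rank bound (n=6, 5 conditions):

  row 1: 0, 0, 0, 0, 1, 1
  row 2: 1, 1, 1, 1, 2, 2
  row 3: 1, 2, 2, 2, 3, 3
  row 4: 1, 2, 2, 3, 4, 4
  row 5: 1, 2, 2, 3, 4, 5
  row 6: 1, 2, 3, 4, 5, 6

giving w = (5, 1, 2, 4, 6, 3) via Δ²R.

D(w) has 6 cells with 2 SE-corners; essential set:

[(1, 4, 0), (5, 3, 2)]


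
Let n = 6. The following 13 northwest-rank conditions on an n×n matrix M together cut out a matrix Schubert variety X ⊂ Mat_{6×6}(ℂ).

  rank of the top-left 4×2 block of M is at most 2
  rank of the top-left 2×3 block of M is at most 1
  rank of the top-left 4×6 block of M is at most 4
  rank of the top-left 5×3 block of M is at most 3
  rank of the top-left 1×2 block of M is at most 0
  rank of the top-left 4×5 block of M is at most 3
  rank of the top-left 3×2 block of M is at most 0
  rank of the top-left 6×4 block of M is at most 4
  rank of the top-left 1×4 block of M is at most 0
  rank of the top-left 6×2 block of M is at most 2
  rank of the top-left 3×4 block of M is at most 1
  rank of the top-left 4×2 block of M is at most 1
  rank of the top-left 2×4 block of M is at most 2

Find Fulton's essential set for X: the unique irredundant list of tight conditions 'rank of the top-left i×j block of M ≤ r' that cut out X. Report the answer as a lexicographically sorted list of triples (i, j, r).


Recovering R(i,j) via the rank-extension bound from the 13 conditions:

  0 | 0 | 0 | 0 | 1 | 1
  0 | 0 | 1 | 1 | 2 | 2
  0 | 0 | 1 | 1 | 2 | 3
  1 | 1 | 2 | 2 | 3 | 4
  1 | 2 | 3 | 3 | 4 | 5
  1 | 2 | 3 | 4 | 5 | 6

so w = (5, 3, 6, 1, 2, 4).

D(w) has 9 cells with 3 SE-corners; essential set:

[(1, 4, 0), (3, 2, 0), (3, 4, 1)]


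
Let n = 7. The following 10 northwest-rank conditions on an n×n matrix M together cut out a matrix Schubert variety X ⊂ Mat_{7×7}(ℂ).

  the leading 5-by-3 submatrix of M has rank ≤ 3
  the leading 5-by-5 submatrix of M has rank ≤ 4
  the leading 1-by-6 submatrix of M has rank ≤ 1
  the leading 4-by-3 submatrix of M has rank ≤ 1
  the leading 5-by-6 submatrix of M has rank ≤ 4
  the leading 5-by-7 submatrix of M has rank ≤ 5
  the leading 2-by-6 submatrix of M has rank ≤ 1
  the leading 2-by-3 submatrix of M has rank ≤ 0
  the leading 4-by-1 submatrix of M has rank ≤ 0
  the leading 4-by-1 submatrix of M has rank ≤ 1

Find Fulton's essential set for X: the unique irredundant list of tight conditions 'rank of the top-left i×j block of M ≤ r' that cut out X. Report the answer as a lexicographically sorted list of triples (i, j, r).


Computing R[i][j] = min implied NW-rank bound (n=7, 10 conditions):

  R[1]: 0 0 0 1 1 1 1
  R[2]: 0 0 0 1 1 1 2
  R[3]: 0 1 1 2 2 2 3
  R[4]: 0 1 1 2 3 3 4
  R[5]: 1 2 2 3 4 4 5
  R[6]: 1 2 3 4 5 5 6
  R[7]: 1 2 3 4 5 6 7

giving w = (4, 7, 2, 5, 1, 3, 6) via Δ²R.

D(w) has 11 cells with 4 SE-corners; essential set:

[(2, 3, 0), (2, 6, 1), (4, 1, 0), (4, 3, 1)]
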